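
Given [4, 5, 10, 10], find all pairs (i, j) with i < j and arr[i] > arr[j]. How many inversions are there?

Finding inversions in [4, 5, 10, 10]:


Total inversions: 0

The array has 0 inversions. It is already sorted.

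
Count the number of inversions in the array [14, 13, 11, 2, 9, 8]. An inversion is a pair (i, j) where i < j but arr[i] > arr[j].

Finding inversions in [14, 13, 11, 2, 9, 8]:

(0, 1): arr[0]=14 > arr[1]=13
(0, 2): arr[0]=14 > arr[2]=11
(0, 3): arr[0]=14 > arr[3]=2
(0, 4): arr[0]=14 > arr[4]=9
(0, 5): arr[0]=14 > arr[5]=8
(1, 2): arr[1]=13 > arr[2]=11
(1, 3): arr[1]=13 > arr[3]=2
(1, 4): arr[1]=13 > arr[4]=9
(1, 5): arr[1]=13 > arr[5]=8
(2, 3): arr[2]=11 > arr[3]=2
(2, 4): arr[2]=11 > arr[4]=9
(2, 5): arr[2]=11 > arr[5]=8
(4, 5): arr[4]=9 > arr[5]=8

Total inversions: 13

The array has 13 inversion(s): (0,1), (0,2), (0,3), (0,4), (0,5), (1,2), (1,3), (1,4), (1,5), (2,3), (2,4), (2,5), (4,5). Each pair (i,j) satisfies i < j and arr[i] > arr[j].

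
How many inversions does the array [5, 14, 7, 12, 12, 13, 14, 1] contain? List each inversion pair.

Finding inversions in [5, 14, 7, 12, 12, 13, 14, 1]:

(0, 7): arr[0]=5 > arr[7]=1
(1, 2): arr[1]=14 > arr[2]=7
(1, 3): arr[1]=14 > arr[3]=12
(1, 4): arr[1]=14 > arr[4]=12
(1, 5): arr[1]=14 > arr[5]=13
(1, 7): arr[1]=14 > arr[7]=1
(2, 7): arr[2]=7 > arr[7]=1
(3, 7): arr[3]=12 > arr[7]=1
(4, 7): arr[4]=12 > arr[7]=1
(5, 7): arr[5]=13 > arr[7]=1
(6, 7): arr[6]=14 > arr[7]=1

Total inversions: 11

The array has 11 inversion(s): (0,7), (1,2), (1,3), (1,4), (1,5), (1,7), (2,7), (3,7), (4,7), (5,7), (6,7). Each pair (i,j) satisfies i < j and arr[i] > arr[j].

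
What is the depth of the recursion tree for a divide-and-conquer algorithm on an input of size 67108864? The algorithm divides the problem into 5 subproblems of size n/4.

For divide and conquer with division factor 4:

Problem sizes at each level:
Level 0: 67108864
Level 1: 16777216
Level 2: 4194304
Level 3: 1048576
Level 4: 262144
Level 5: 65536
Level 6: 16384
Level 7: 4096
Level 8: 1024
Level 9: 256
Level 10: 64
Level 11: 16
Level 12: 4
Level 13: 1

The root is level 0 and the size-1 base case is level 13 (the tree spans levels 0 through 13, i.e. 14 levels counting the root), so the depth is the number of divisions: log_4(67108864) = 13

The recursion tree depth is log_4(67108864) = 13. At each level, the problem size is divided by 4, so it takes 13 divisions to reduce to a base case of size 1. The algorithm makes 5 recursive calls at each level.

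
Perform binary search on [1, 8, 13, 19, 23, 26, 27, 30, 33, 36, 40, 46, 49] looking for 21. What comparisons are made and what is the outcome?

Binary search for 21 in [1, 8, 13, 19, 23, 26, 27, 30, 33, 36, 40, 46, 49]:

lo=0, hi=12, mid=6, arr[mid]=27 -> 27 > 21, search left half
lo=0, hi=5, mid=2, arr[mid]=13 -> 13 < 21, search right half
lo=3, hi=5, mid=4, arr[mid]=23 -> 23 > 21, search left half
lo=3, hi=3, mid=3, arr[mid]=19 -> 19 < 21, search right half
lo=4 > hi=3, target 21 not found

Binary search determines that 21 is not in the array after 4 comparisons. The search space was exhausted without finding the target.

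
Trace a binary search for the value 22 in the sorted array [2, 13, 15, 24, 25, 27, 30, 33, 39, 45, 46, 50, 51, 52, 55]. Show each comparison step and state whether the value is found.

Binary search for 22 in [2, 13, 15, 24, 25, 27, 30, 33, 39, 45, 46, 50, 51, 52, 55]:

lo=0, hi=14, mid=7, arr[mid]=33 -> 33 > 22, search left half
lo=0, hi=6, mid=3, arr[mid]=24 -> 24 > 22, search left half
lo=0, hi=2, mid=1, arr[mid]=13 -> 13 < 22, search right half
lo=2, hi=2, mid=2, arr[mid]=15 -> 15 < 22, search right half
lo=3 > hi=2, target 22 not found

Binary search determines that 22 is not in the array after 4 comparisons. The search space was exhausted without finding the target.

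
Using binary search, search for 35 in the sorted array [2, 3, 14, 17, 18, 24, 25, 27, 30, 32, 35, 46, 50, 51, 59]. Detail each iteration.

Binary search for 35 in [2, 3, 14, 17, 18, 24, 25, 27, 30, 32, 35, 46, 50, 51, 59]:

lo=0, hi=14, mid=7, arr[mid]=27 -> 27 < 35, search right half
lo=8, hi=14, mid=11, arr[mid]=46 -> 46 > 35, search left half
lo=8, hi=10, mid=9, arr[mid]=32 -> 32 < 35, search right half
lo=10, hi=10, mid=10, arr[mid]=35 -> Found target at index 10!

Binary search finds 35 at index 10 after 4 comparisons. The search repeatedly halves the search space by comparing with the middle element.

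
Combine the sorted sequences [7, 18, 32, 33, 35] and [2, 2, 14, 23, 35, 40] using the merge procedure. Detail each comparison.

Merging process:

Compare 7 vs 2: take 2 from right. Merged: [2]
Compare 7 vs 2: take 2 from right. Merged: [2, 2]
Compare 7 vs 14: take 7 from left. Merged: [2, 2, 7]
Compare 18 vs 14: take 14 from right. Merged: [2, 2, 7, 14]
Compare 18 vs 23: take 18 from left. Merged: [2, 2, 7, 14, 18]
Compare 32 vs 23: take 23 from right. Merged: [2, 2, 7, 14, 18, 23]
Compare 32 vs 35: take 32 from left. Merged: [2, 2, 7, 14, 18, 23, 32]
Compare 33 vs 35: take 33 from left. Merged: [2, 2, 7, 14, 18, 23, 32, 33]
Compare 35 vs 35: take 35 from left. Merged: [2, 2, 7, 14, 18, 23, 32, 33, 35]
Append remaining from right: [35, 40]. Merged: [2, 2, 7, 14, 18, 23, 32, 33, 35, 35, 40]

Final merged array: [2, 2, 7, 14, 18, 23, 32, 33, 35, 35, 40]
Total comparisons: 9

The merged array is [2, 2, 7, 14, 18, 23, 32, 33, 35, 35, 40], requiring 9 comparisons. The merge step runs in O(n) time where n is the total number of elements.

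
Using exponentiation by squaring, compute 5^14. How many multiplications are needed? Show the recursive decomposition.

Computing 5^14 by squaring (build up from 5^1; each line after the first costs one multiplication):

5^1 = 5
5^2 = (5^1)^2 = 5^2 = 25
5^3 = 5 * 5^2 = 5 * 25 = 125
5^6 = (5^3)^2 = 125^2 = 15625
5^7 = 5 * 5^6 = 5 * 15625 = 78125
5^14 = (5^7)^2 = 78125^2 = 6103515625

Result: 6103515625
Multiplications needed: 5 (5 lines after 5^1)

5^14 = 6103515625. Using exponentiation by squaring, this requires 5 multiplications. The key idea: if the exponent is even, square the half-power; if odd, multiply by the base once.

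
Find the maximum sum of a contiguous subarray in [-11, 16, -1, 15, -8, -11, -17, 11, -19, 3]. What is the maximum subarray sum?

Using Kadane's algorithm on [-11, 16, -1, 15, -8, -11, -17, 11, -19, 3]:

Scanning through the array:
Position 1 (value 16): max_ending_here = 16, max_so_far = 16
Position 2 (value -1): max_ending_here = 15, max_so_far = 16
Position 3 (value 15): max_ending_here = 30, max_so_far = 30
Position 4 (value -8): max_ending_here = 22, max_so_far = 30
Position 5 (value -11): max_ending_here = 11, max_so_far = 30
Position 6 (value -17): max_ending_here = -6, max_so_far = 30
Position 7 (value 11): max_ending_here = 11, max_so_far = 30
Position 8 (value -19): max_ending_here = -8, max_so_far = 30
Position 9 (value 3): max_ending_here = 3, max_so_far = 30

Maximum subarray: [16, -1, 15]
Maximum sum: 30

The maximum subarray is [16, -1, 15] with sum 30. This subarray runs from index 1 to index 3.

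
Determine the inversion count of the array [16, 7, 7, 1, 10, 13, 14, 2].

Finding inversions in [16, 7, 7, 1, 10, 13, 14, 2]:

(0, 1): arr[0]=16 > arr[1]=7
(0, 2): arr[0]=16 > arr[2]=7
(0, 3): arr[0]=16 > arr[3]=1
(0, 4): arr[0]=16 > arr[4]=10
(0, 5): arr[0]=16 > arr[5]=13
(0, 6): arr[0]=16 > arr[6]=14
(0, 7): arr[0]=16 > arr[7]=2
(1, 3): arr[1]=7 > arr[3]=1
(1, 7): arr[1]=7 > arr[7]=2
(2, 3): arr[2]=7 > arr[3]=1
(2, 7): arr[2]=7 > arr[7]=2
(4, 7): arr[4]=10 > arr[7]=2
(5, 7): arr[5]=13 > arr[7]=2
(6, 7): arr[6]=14 > arr[7]=2

Total inversions: 14

The array has 14 inversion(s): (0,1), (0,2), (0,3), (0,4), (0,5), (0,6), (0,7), (1,3), (1,7), (2,3), (2,7), (4,7), (5,7), (6,7). Each pair (i,j) satisfies i < j and arr[i] > arr[j].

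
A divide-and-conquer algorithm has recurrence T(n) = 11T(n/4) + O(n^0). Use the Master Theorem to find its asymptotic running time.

Master Theorem for T(n) = 11T(n/4) + O(n^0):

a = 11, b = 4, c = 0
log_b(a) = log_4(11) = 1.7297

Case 1: c = 0 < log_4(11) = 1.7297
T(n) = O(n^(log_4 11))

For T(n) = 11T(n/4) + O(n^0): log_4(11) = 1.7297. This is Case 1 of the Master Theorem (c < log_b(a), work dominated by leaves), giving O(n^(log_4 11)).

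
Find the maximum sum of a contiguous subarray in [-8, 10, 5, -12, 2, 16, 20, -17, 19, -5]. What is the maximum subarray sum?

Using Kadane's algorithm on [-8, 10, 5, -12, 2, 16, 20, -17, 19, -5]:

Scanning through the array:
Position 1 (value 10): max_ending_here = 10, max_so_far = 10
Position 2 (value 5): max_ending_here = 15, max_so_far = 15
Position 3 (value -12): max_ending_here = 3, max_so_far = 15
Position 4 (value 2): max_ending_here = 5, max_so_far = 15
Position 5 (value 16): max_ending_here = 21, max_so_far = 21
Position 6 (value 20): max_ending_here = 41, max_so_far = 41
Position 7 (value -17): max_ending_here = 24, max_so_far = 41
Position 8 (value 19): max_ending_here = 43, max_so_far = 43
Position 9 (value -5): max_ending_here = 38, max_so_far = 43

Maximum subarray: [10, 5, -12, 2, 16, 20, -17, 19]
Maximum sum: 43

The maximum subarray is [10, 5, -12, 2, 16, 20, -17, 19] with sum 43. This subarray runs from index 1 to index 8.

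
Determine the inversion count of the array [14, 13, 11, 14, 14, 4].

Finding inversions in [14, 13, 11, 14, 14, 4]:

(0, 1): arr[0]=14 > arr[1]=13
(0, 2): arr[0]=14 > arr[2]=11
(0, 5): arr[0]=14 > arr[5]=4
(1, 2): arr[1]=13 > arr[2]=11
(1, 5): arr[1]=13 > arr[5]=4
(2, 5): arr[2]=11 > arr[5]=4
(3, 5): arr[3]=14 > arr[5]=4
(4, 5): arr[4]=14 > arr[5]=4

Total inversions: 8

The array has 8 inversion(s): (0,1), (0,2), (0,5), (1,2), (1,5), (2,5), (3,5), (4,5). Each pair (i,j) satisfies i < j and arr[i] > arr[j].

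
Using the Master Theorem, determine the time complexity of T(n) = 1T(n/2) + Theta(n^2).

Master Theorem for T(n) = 1T(n/2) + O(n^2):

a = 1, b = 2, c = 2
log_b(a) = log_2(1) = 0.0000

Case 3: c = 2 > log_2(1) = 0.0000
T(n) = O(n^2) = O(n^2)

For T(n) = 1T(n/2) + O(n^2): log_2(1) = 0.0000. This is Case 3 of the Master Theorem (c > log_b(a), work dominated by root), giving O(n^2).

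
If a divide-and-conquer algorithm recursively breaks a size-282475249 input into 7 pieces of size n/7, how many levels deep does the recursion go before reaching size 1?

For divide and conquer with division factor 7:

Problem sizes at each level:
Level 0: 282475249
Level 1: 40353607
Level 2: 5764801
Level 3: 823543
Level 4: 117649
Level 5: 16807
Level 6: 2401
Level 7: 343
Level 8: 49
Level 9: 7
Level 10: 1

The root is level 0 and the size-1 base case is level 10 (the tree spans levels 0 through 10, i.e. 11 levels counting the root), so the depth is the number of divisions: log_7(282475249) = 10

The recursion tree depth is log_7(282475249) = 10. At each level, the problem size is divided by 7, so it takes 10 divisions to reduce to a base case of size 1. The algorithm makes 7 recursive calls at each level.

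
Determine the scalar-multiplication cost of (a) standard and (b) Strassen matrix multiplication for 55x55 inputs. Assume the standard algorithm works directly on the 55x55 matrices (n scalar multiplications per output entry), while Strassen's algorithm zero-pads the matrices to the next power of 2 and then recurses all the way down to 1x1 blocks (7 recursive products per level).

Matrix multiplication for 55x55 matrices:

Strassen's algorithm requires power-of-2 dimensions. Pad 55x55 to 64x64 (next power of 2).

Standard algorithm: 55^3 = 166375 multiplications
Strassen's algorithm: 7^(log2(64)) = 7^6 = 117649 multiplications
Savings: 166375 - 117649 = 48726 multiplications

Standard: 166375 multiplications (55^3). Strassen: 117649 multiplications (7^6, after padding to 64x64). Strassen reduces 8 recursive multiplications to 7 at each level.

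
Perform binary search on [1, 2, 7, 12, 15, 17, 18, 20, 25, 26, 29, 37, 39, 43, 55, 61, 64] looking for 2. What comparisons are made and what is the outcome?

Binary search for 2 in [1, 2, 7, 12, 15, 17, 18, 20, 25, 26, 29, 37, 39, 43, 55, 61, 64]:

lo=0, hi=16, mid=8, arr[mid]=25 -> 25 > 2, search left half
lo=0, hi=7, mid=3, arr[mid]=12 -> 12 > 2, search left half
lo=0, hi=2, mid=1, arr[mid]=2 -> Found target at index 1!

Binary search finds 2 at index 1 after 3 comparisons. The search repeatedly halves the search space by comparing with the middle element.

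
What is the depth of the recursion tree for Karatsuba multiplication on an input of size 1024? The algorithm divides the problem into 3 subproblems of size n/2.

For divide and conquer with division factor 2:

Problem sizes at each level:
Level 0: 1024
Level 1: 512
Level 2: 256
Level 3: 128
Level 4: 64
Level 5: 32
Level 6: 16
Level 7: 8
Level 8: 4
Level 9: 2
Level 10: 1

The root is level 0 and the size-1 base case is level 10 (the tree spans levels 0 through 10, i.e. 11 levels counting the root), so the depth is the number of divisions: log_2(1024) = 10

The recursion tree depth is log_2(1024) = 10. At each level, the problem size is divided by 2, so it takes 10 divisions to reduce to a base case of size 1. The algorithm makes 3 recursive calls at each level.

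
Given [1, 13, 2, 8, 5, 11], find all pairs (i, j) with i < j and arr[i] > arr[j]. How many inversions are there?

Finding inversions in [1, 13, 2, 8, 5, 11]:

(1, 2): arr[1]=13 > arr[2]=2
(1, 3): arr[1]=13 > arr[3]=8
(1, 4): arr[1]=13 > arr[4]=5
(1, 5): arr[1]=13 > arr[5]=11
(3, 4): arr[3]=8 > arr[4]=5

Total inversions: 5

The array has 5 inversion(s): (1,2), (1,3), (1,4), (1,5), (3,4). Each pair (i,j) satisfies i < j and arr[i] > arr[j].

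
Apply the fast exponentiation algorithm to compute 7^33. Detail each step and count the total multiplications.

Computing 7^33 by squaring (build up from 7^1; each line after the first costs one multiplication):

7^1 = 7
7^2 = (7^1)^2 = 7^2 = 49
7^4 = (7^2)^2 = 49^2 = 2401
7^8 = (7^4)^2 = 2401^2 = 5764801
7^16 = (7^8)^2 = 5764801^2 = 33232930569601
7^32 = (7^16)^2 = 33232930569601^2 = 1104427674243920646305299201
7^33 = 7 * 7^32 = 7 * 1104427674243920646305299201 = 7730993719707444524137094407

Result: 7730993719707444524137094407
Multiplications needed: 6 (6 lines after 7^1)

7^33 = 7730993719707444524137094407. Using exponentiation by squaring, this requires 6 multiplications. The key idea: if the exponent is even, square the half-power; if odd, multiply by the base once.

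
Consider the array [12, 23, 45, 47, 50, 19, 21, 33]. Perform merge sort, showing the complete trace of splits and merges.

Merge sort trace:

Split: [12, 23, 45, 47, 50, 19, 21, 33] -> [12, 23, 45, 47] and [50, 19, 21, 33]
  Split: [12, 23, 45, 47] -> [12, 23] and [45, 47]
    Split: [12, 23] -> [12] and [23]
    Merge: [12] + [23] -> [12, 23]
    Split: [45, 47] -> [45] and [47]
    Merge: [45] + [47] -> [45, 47]
  Merge: [12, 23] + [45, 47] -> [12, 23, 45, 47]
  Split: [50, 19, 21, 33] -> [50, 19] and [21, 33]
    Split: [50, 19] -> [50] and [19]
    Merge: [50] + [19] -> [19, 50]
    Split: [21, 33] -> [21] and [33]
    Merge: [21] + [33] -> [21, 33]
  Merge: [19, 50] + [21, 33] -> [19, 21, 33, 50]
Merge: [12, 23, 45, 47] + [19, 21, 33, 50] -> [12, 19, 21, 23, 33, 45, 47, 50]

Final sorted array: [12, 19, 21, 23, 33, 45, 47, 50]

The merge sort proceeds by recursively splitting the array and merging sorted halves.
After all merges, the sorted array is [12, 19, 21, 23, 33, 45, 47, 50].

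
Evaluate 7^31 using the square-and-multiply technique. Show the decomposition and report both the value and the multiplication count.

Computing 7^31 by squaring (build up from 7^1; each line after the first costs one multiplication):

7^1 = 7
7^2 = (7^1)^2 = 7^2 = 49
7^3 = 7 * 7^2 = 7 * 49 = 343
7^6 = (7^3)^2 = 343^2 = 117649
7^7 = 7 * 7^6 = 7 * 117649 = 823543
7^14 = (7^7)^2 = 823543^2 = 678223072849
7^15 = 7 * 7^14 = 7 * 678223072849 = 4747561509943
7^30 = (7^15)^2 = 4747561509943^2 = 22539340290692258087863249
7^31 = 7 * 7^30 = 7 * 22539340290692258087863249 = 157775382034845806615042743

Result: 157775382034845806615042743
Multiplications needed: 8 (8 lines after 7^1)

7^31 = 157775382034845806615042743. Using exponentiation by squaring, this requires 8 multiplications. The key idea: if the exponent is even, square the half-power; if odd, multiply by the base once.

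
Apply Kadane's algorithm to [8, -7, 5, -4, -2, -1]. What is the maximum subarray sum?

Using Kadane's algorithm on [8, -7, 5, -4, -2, -1]:

Scanning through the array:
Position 1 (value -7): max_ending_here = 1, max_so_far = 8
Position 2 (value 5): max_ending_here = 6, max_so_far = 8
Position 3 (value -4): max_ending_here = 2, max_so_far = 8
Position 4 (value -2): max_ending_here = 0, max_so_far = 8
Position 5 (value -1): max_ending_here = -1, max_so_far = 8

Maximum subarray: [8]
Maximum sum: 8

The maximum subarray is [8] with sum 8. This subarray runs from index 0 to index 0.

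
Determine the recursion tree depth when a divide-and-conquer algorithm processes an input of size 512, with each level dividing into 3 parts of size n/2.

For divide and conquer with division factor 2:

Problem sizes at each level:
Level 0: 512
Level 1: 256
Level 2: 128
Level 3: 64
Level 4: 32
Level 5: 16
Level 6: 8
Level 7: 4
Level 8: 2
Level 9: 1

The root is level 0 and the size-1 base case is level 9 (the tree spans levels 0 through 9, i.e. 10 levels counting the root), so the depth is the number of divisions: log_2(512) = 9

The recursion tree depth is log_2(512) = 9. At each level, the problem size is divided by 2, so it takes 9 divisions to reduce to a base case of size 1. The algorithm makes 3 recursive calls at each level.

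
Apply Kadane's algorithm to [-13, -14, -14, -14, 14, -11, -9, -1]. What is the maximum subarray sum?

Using Kadane's algorithm on [-13, -14, -14, -14, 14, -11, -9, -1]:

Scanning through the array:
Position 1 (value -14): max_ending_here = -14, max_so_far = -13
Position 2 (value -14): max_ending_here = -14, max_so_far = -13
Position 3 (value -14): max_ending_here = -14, max_so_far = -13
Position 4 (value 14): max_ending_here = 14, max_so_far = 14
Position 5 (value -11): max_ending_here = 3, max_so_far = 14
Position 6 (value -9): max_ending_here = -6, max_so_far = 14
Position 7 (value -1): max_ending_here = -1, max_so_far = 14

Maximum subarray: [14]
Maximum sum: 14

The maximum subarray is [14] with sum 14. This subarray runs from index 4 to index 4.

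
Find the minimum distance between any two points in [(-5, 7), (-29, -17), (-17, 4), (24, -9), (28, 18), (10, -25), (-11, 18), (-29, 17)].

Computing all pairwise distances among 8 points:

d((-5, 7), (-29, -17)) = 33.9411
d((-5, 7), (-17, 4)) = 12.3693 <-- minimum
d((-5, 7), (24, -9)) = 33.121
d((-5, 7), (28, 18)) = 34.7851
d((-5, 7), (10, -25)) = 35.3412
d((-5, 7), (-11, 18)) = 12.53
d((-5, 7), (-29, 17)) = 26.0
d((-29, -17), (-17, 4)) = 24.1868
d((-29, -17), (24, -9)) = 53.6004
d((-29, -17), (28, 18)) = 66.888
d((-29, -17), (10, -25)) = 39.8121
d((-29, -17), (-11, 18)) = 39.3573
d((-29, -17), (-29, 17)) = 34.0
d((-17, 4), (24, -9)) = 43.0116
d((-17, 4), (28, 18)) = 47.1275
d((-17, 4), (10, -25)) = 39.6232
d((-17, 4), (-11, 18)) = 15.2315
d((-17, 4), (-29, 17)) = 17.6918
d((24, -9), (28, 18)) = 27.2947
d((24, -9), (10, -25)) = 21.2603
d((24, -9), (-11, 18)) = 44.2041
d((24, -9), (-29, 17)) = 59.0339
d((28, 18), (10, -25)) = 46.6154
d((28, 18), (-11, 18)) = 39.0
d((28, 18), (-29, 17)) = 57.0088
d((10, -25), (-11, 18)) = 47.8539
d((10, -25), (-29, 17)) = 57.3149
d((-11, 18), (-29, 17)) = 18.0278

Closest pair: (-5, 7) and (-17, 4) with distance 12.3693

The closest pair is (-5, 7) and (-17, 4) with Euclidean distance 12.3693. For 8 points, brute-force pairwise comparison is shown above. For large n, the divide-and-conquer algorithm (sort by x, recurse on halves, check the dividing strip) achieves O(n log n).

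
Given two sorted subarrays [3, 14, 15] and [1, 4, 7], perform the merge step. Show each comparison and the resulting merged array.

Merging process:

Compare 3 vs 1: take 1 from right. Merged: [1]
Compare 3 vs 4: take 3 from left. Merged: [1, 3]
Compare 14 vs 4: take 4 from right. Merged: [1, 3, 4]
Compare 14 vs 7: take 7 from right. Merged: [1, 3, 4, 7]
Append remaining from left: [14, 15]. Merged: [1, 3, 4, 7, 14, 15]

Final merged array: [1, 3, 4, 7, 14, 15]
Total comparisons: 4

The merged array is [1, 3, 4, 7, 14, 15], requiring 4 comparisons. The merge step runs in O(n) time where n is the total number of elements.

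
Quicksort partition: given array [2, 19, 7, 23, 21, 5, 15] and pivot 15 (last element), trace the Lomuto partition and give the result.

Lomuto partition with pivot = 15:

Initial array: [2, 19, 7, 23, 21, 5, 15]

arr[0]=2 <= 15: swap with position 0, array becomes [2, 19, 7, 23, 21, 5, 15]
arr[1]=19 > 15: no swap
arr[2]=7 <= 15: swap with position 1, array becomes [2, 7, 19, 23, 21, 5, 15]
arr[3]=23 > 15: no swap
arr[4]=21 > 15: no swap
arr[5]=5 <= 15: swap with position 2, array becomes [2, 7, 5, 23, 21, 19, 15]

Place pivot at position 3: [2, 7, 5, 15, 21, 19, 23]
Pivot position: 3

After partitioning with pivot 15, the array becomes [2, 7, 5, 15, 21, 19, 23]. The pivot is placed at index 3. All elements to the left of the pivot are <= 15, and all elements to the right are > 15.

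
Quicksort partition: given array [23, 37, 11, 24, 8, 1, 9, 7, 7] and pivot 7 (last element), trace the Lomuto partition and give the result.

Lomuto partition with pivot = 7:

Initial array: [23, 37, 11, 24, 8, 1, 9, 7, 7]

arr[0]=23 > 7: no swap
arr[1]=37 > 7: no swap
arr[2]=11 > 7: no swap
arr[3]=24 > 7: no swap
arr[4]=8 > 7: no swap
arr[5]=1 <= 7: swap with position 0, array becomes [1, 37, 11, 24, 8, 23, 9, 7, 7]
arr[6]=9 > 7: no swap
arr[7]=7 <= 7: swap with position 1, array becomes [1, 7, 11, 24, 8, 23, 9, 37, 7]

Place pivot at position 2: [1, 7, 7, 24, 8, 23, 9, 37, 11]
Pivot position: 2

After partitioning with pivot 7, the array becomes [1, 7, 7, 24, 8, 23, 9, 37, 11]. The pivot is placed at index 2. All elements to the left of the pivot are <= 7, and all elements to the right are > 7.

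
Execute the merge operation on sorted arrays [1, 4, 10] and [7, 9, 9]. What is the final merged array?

Merging process:

Compare 1 vs 7: take 1 from left. Merged: [1]
Compare 4 vs 7: take 4 from left. Merged: [1, 4]
Compare 10 vs 7: take 7 from right. Merged: [1, 4, 7]
Compare 10 vs 9: take 9 from right. Merged: [1, 4, 7, 9]
Compare 10 vs 9: take 9 from right. Merged: [1, 4, 7, 9, 9]
Append remaining from left: [10]. Merged: [1, 4, 7, 9, 9, 10]

Final merged array: [1, 4, 7, 9, 9, 10]
Total comparisons: 5

The merged array is [1, 4, 7, 9, 9, 10], requiring 5 comparisons. The merge step runs in O(n) time where n is the total number of elements.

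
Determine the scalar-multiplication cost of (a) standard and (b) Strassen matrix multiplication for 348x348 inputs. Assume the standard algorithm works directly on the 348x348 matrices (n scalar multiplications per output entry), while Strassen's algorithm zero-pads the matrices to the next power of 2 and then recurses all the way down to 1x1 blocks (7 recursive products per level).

Matrix multiplication for 348x348 matrices:

Strassen's algorithm requires power-of-2 dimensions. Pad 348x348 to 512x512 (next power of 2).

Standard algorithm: 348^3 = 42144192 multiplications
Strassen's algorithm: 7^(log2(512)) = 7^9 = 40353607 multiplications
Savings: 42144192 - 40353607 = 1790585 multiplications

Standard: 42144192 multiplications (348^3). Strassen: 40353607 multiplications (7^9, after padding to 512x512). Strassen reduces 8 recursive multiplications to 7 at each level.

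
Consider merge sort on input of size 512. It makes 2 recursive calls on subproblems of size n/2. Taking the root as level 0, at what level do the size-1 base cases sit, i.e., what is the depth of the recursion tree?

For divide and conquer with division factor 2:

Problem sizes at each level:
Level 0: 512
Level 1: 256
Level 2: 128
Level 3: 64
Level 4: 32
Level 5: 16
Level 6: 8
Level 7: 4
Level 8: 2
Level 9: 1

The root is level 0 and the size-1 base case is level 9 (the tree spans levels 0 through 9, i.e. 10 levels counting the root), so the depth is the number of divisions: log_2(512) = 9

The recursion tree depth is log_2(512) = 9. At each level, the problem size is divided by 2, so it takes 9 divisions to reduce to a base case of size 1. The algorithm makes 2 recursive calls at each level.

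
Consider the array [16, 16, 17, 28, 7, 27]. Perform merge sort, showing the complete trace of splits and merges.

Merge sort trace:

Split: [16, 16, 17, 28, 7, 27] -> [16, 16, 17] and [28, 7, 27]
  Split: [16, 16, 17] -> [16] and [16, 17]
    Split: [16, 17] -> [16] and [17]
    Merge: [16] + [17] -> [16, 17]
  Merge: [16] + [16, 17] -> [16, 16, 17]
  Split: [28, 7, 27] -> [28] and [7, 27]
    Split: [7, 27] -> [7] and [27]
    Merge: [7] + [27] -> [7, 27]
  Merge: [28] + [7, 27] -> [7, 27, 28]
Merge: [16, 16, 17] + [7, 27, 28] -> [7, 16, 16, 17, 27, 28]

Final sorted array: [7, 16, 16, 17, 27, 28]

The merge sort proceeds by recursively splitting the array and merging sorted halves.
After all merges, the sorted array is [7, 16, 16, 17, 27, 28].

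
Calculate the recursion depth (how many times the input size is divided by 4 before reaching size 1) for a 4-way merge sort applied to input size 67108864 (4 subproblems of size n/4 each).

For divide and conquer with division factor 4:

Problem sizes at each level:
Level 0: 67108864
Level 1: 16777216
Level 2: 4194304
Level 3: 1048576
Level 4: 262144
Level 5: 65536
Level 6: 16384
Level 7: 4096
Level 8: 1024
Level 9: 256
Level 10: 64
Level 11: 16
Level 12: 4
Level 13: 1

The root is level 0 and the size-1 base case is level 13 (the tree spans levels 0 through 13, i.e. 14 levels counting the root), so the depth is the number of divisions: log_4(67108864) = 13

The recursion tree depth is log_4(67108864) = 13. At each level, the problem size is divided by 4, so it takes 13 divisions to reduce to a base case of size 1. The algorithm makes 4 recursive calls at each level.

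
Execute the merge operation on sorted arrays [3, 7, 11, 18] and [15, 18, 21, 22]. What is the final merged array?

Merging process:

Compare 3 vs 15: take 3 from left. Merged: [3]
Compare 7 vs 15: take 7 from left. Merged: [3, 7]
Compare 11 vs 15: take 11 from left. Merged: [3, 7, 11]
Compare 18 vs 15: take 15 from right. Merged: [3, 7, 11, 15]
Compare 18 vs 18: take 18 from left. Merged: [3, 7, 11, 15, 18]
Append remaining from right: [18, 21, 22]. Merged: [3, 7, 11, 15, 18, 18, 21, 22]

Final merged array: [3, 7, 11, 15, 18, 18, 21, 22]
Total comparisons: 5

The merged array is [3, 7, 11, 15, 18, 18, 21, 22], requiring 5 comparisons. The merge step runs in O(n) time where n is the total number of elements.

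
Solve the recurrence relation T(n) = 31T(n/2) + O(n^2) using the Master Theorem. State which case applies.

Master Theorem for T(n) = 31T(n/2) + O(n^2):

a = 31, b = 2, c = 2
log_b(a) = log_2(31) = 4.9542

Case 1: c = 2 < log_2(31) = 4.9542
T(n) = O(n^(log_2 31))

For T(n) = 31T(n/2) + O(n^2): log_2(31) = 4.9542. This is Case 1 of the Master Theorem (c < log_b(a), work dominated by leaves), giving O(n^(log_2 31)).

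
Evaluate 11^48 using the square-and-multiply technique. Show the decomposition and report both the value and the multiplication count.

Computing 11^48 by squaring (build up from 11^1; each line after the first costs one multiplication):

11^1 = 11
11^2 = (11^1)^2 = 11^2 = 121
11^3 = 11 * 11^2 = 11 * 121 = 1331
11^6 = (11^3)^2 = 1331^2 = 1771561
11^12 = (11^6)^2 = 1771561^2 = 3138428376721
11^24 = (11^12)^2 = 3138428376721^2 = 9849732675807611094711841
11^48 = (11^24)^2 = 9849732675807611094711841^2 = 97017233784872162402203715694511008214034825609281

Result: 97017233784872162402203715694511008214034825609281
Multiplications needed: 6 (6 lines after 11^1)

11^48 = 97017233784872162402203715694511008214034825609281. Using exponentiation by squaring, this requires 6 multiplications. The key idea: if the exponent is even, square the half-power; if odd, multiply by the base once.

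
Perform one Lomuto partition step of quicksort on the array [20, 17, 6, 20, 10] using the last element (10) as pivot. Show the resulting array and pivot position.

Lomuto partition with pivot = 10:

Initial array: [20, 17, 6, 20, 10]

arr[0]=20 > 10: no swap
arr[1]=17 > 10: no swap
arr[2]=6 <= 10: swap with position 0, array becomes [6, 17, 20, 20, 10]
arr[3]=20 > 10: no swap

Place pivot at position 1: [6, 10, 20, 20, 17]
Pivot position: 1

After partitioning with pivot 10, the array becomes [6, 10, 20, 20, 17]. The pivot is placed at index 1. All elements to the left of the pivot are <= 10, and all elements to the right are > 10.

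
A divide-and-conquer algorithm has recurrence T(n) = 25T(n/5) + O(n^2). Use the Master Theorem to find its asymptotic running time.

Master Theorem for T(n) = 25T(n/5) + O(n^2):

a = 25, b = 5, c = 2
log_b(a) = log_5(25) = 2.0000

Case 2: c = 2 = log_5(25) = 2.0000
T(n) = O(n^2 log n) = O(n^2 log n)

For T(n) = 25T(n/5) + O(n^2): log_5(25) = 2.0000. This is Case 2 of the Master Theorem (c = log_b(a), equal work at all levels), giving O(n^2 log n).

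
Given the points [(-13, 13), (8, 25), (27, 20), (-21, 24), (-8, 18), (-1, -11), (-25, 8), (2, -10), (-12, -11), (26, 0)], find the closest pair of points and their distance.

Computing all pairwise distances among 10 points:

d((-13, 13), (8, 25)) = 24.1868
d((-13, 13), (27, 20)) = 40.6079
d((-13, 13), (-21, 24)) = 13.6015
d((-13, 13), (-8, 18)) = 7.0711
d((-13, 13), (-1, -11)) = 26.8328
d((-13, 13), (-25, 8)) = 13.0
d((-13, 13), (2, -10)) = 27.4591
d((-13, 13), (-12, -11)) = 24.0208
d((-13, 13), (26, 0)) = 41.1096
d((8, 25), (27, 20)) = 19.6469
d((8, 25), (-21, 24)) = 29.0172
d((8, 25), (-8, 18)) = 17.4642
d((8, 25), (-1, -11)) = 37.108
d((8, 25), (-25, 8)) = 37.1214
d((8, 25), (2, -10)) = 35.5106
d((8, 25), (-12, -11)) = 41.1825
d((8, 25), (26, 0)) = 30.8058
d((27, 20), (-21, 24)) = 48.1664
d((27, 20), (-8, 18)) = 35.0571
d((27, 20), (-1, -11)) = 41.7732
d((27, 20), (-25, 8)) = 53.3667
d((27, 20), (2, -10)) = 39.0512
d((27, 20), (-12, -11)) = 49.8197
d((27, 20), (26, 0)) = 20.025
d((-21, 24), (-8, 18)) = 14.3178
d((-21, 24), (-1, -11)) = 40.3113
d((-21, 24), (-25, 8)) = 16.4924
d((-21, 24), (2, -10)) = 41.0488
d((-21, 24), (-12, -11)) = 36.1386
d((-21, 24), (26, 0)) = 52.7731
d((-8, 18), (-1, -11)) = 29.8329
d((-8, 18), (-25, 8)) = 19.7231
d((-8, 18), (2, -10)) = 29.7321
d((-8, 18), (-12, -11)) = 29.2746
d((-8, 18), (26, 0)) = 38.4708
d((-1, -11), (-25, 8)) = 30.6105
d((-1, -11), (2, -10)) = 3.1623 <-- minimum
d((-1, -11), (-12, -11)) = 11.0
d((-1, -11), (26, 0)) = 29.1548
d((-25, 8), (2, -10)) = 32.45
d((-25, 8), (-12, -11)) = 23.0217
d((-25, 8), (26, 0)) = 51.6236
d((2, -10), (-12, -11)) = 14.0357
d((2, -10), (26, 0)) = 26.0
d((-12, -11), (26, 0)) = 39.5601

Closest pair: (-1, -11) and (2, -10) with distance 3.1623

The closest pair is (-1, -11) and (2, -10) with Euclidean distance 3.1623. For 10 points, brute-force pairwise comparison is shown above. For large n, the divide-and-conquer algorithm (sort by x, recurse on halves, check the dividing strip) achieves O(n log n).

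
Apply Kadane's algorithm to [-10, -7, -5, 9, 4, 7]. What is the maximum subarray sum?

Using Kadane's algorithm on [-10, -7, -5, 9, 4, 7]:

Scanning through the array:
Position 1 (value -7): max_ending_here = -7, max_so_far = -7
Position 2 (value -5): max_ending_here = -5, max_so_far = -5
Position 3 (value 9): max_ending_here = 9, max_so_far = 9
Position 4 (value 4): max_ending_here = 13, max_so_far = 13
Position 5 (value 7): max_ending_here = 20, max_so_far = 20

Maximum subarray: [9, 4, 7]
Maximum sum: 20

The maximum subarray is [9, 4, 7] with sum 20. This subarray runs from index 3 to index 5.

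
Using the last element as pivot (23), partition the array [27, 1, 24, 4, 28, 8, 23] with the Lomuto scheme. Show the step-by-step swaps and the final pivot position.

Lomuto partition with pivot = 23:

Initial array: [27, 1, 24, 4, 28, 8, 23]

arr[0]=27 > 23: no swap
arr[1]=1 <= 23: swap with position 0, array becomes [1, 27, 24, 4, 28, 8, 23]
arr[2]=24 > 23: no swap
arr[3]=4 <= 23: swap with position 1, array becomes [1, 4, 24, 27, 28, 8, 23]
arr[4]=28 > 23: no swap
arr[5]=8 <= 23: swap with position 2, array becomes [1, 4, 8, 27, 28, 24, 23]

Place pivot at position 3: [1, 4, 8, 23, 28, 24, 27]
Pivot position: 3

After partitioning with pivot 23, the array becomes [1, 4, 8, 23, 28, 24, 27]. The pivot is placed at index 3. All elements to the left of the pivot are <= 23, and all elements to the right are > 23.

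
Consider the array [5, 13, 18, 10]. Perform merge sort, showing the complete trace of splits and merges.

Merge sort trace:

Split: [5, 13, 18, 10] -> [5, 13] and [18, 10]
  Split: [5, 13] -> [5] and [13]
  Merge: [5] + [13] -> [5, 13]
  Split: [18, 10] -> [18] and [10]
  Merge: [18] + [10] -> [10, 18]
Merge: [5, 13] + [10, 18] -> [5, 10, 13, 18]

Final sorted array: [5, 10, 13, 18]

The merge sort proceeds by recursively splitting the array and merging sorted halves.
After all merges, the sorted array is [5, 10, 13, 18].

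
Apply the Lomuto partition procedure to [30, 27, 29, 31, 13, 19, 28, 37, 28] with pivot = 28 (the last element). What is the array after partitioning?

Lomuto partition with pivot = 28:

Initial array: [30, 27, 29, 31, 13, 19, 28, 37, 28]

arr[0]=30 > 28: no swap
arr[1]=27 <= 28: swap with position 0, array becomes [27, 30, 29, 31, 13, 19, 28, 37, 28]
arr[2]=29 > 28: no swap
arr[3]=31 > 28: no swap
arr[4]=13 <= 28: swap with position 1, array becomes [27, 13, 29, 31, 30, 19, 28, 37, 28]
arr[5]=19 <= 28: swap with position 2, array becomes [27, 13, 19, 31, 30, 29, 28, 37, 28]
arr[6]=28 <= 28: swap with position 3, array becomes [27, 13, 19, 28, 30, 29, 31, 37, 28]
arr[7]=37 > 28: no swap

Place pivot at position 4: [27, 13, 19, 28, 28, 29, 31, 37, 30]
Pivot position: 4

After partitioning with pivot 28, the array becomes [27, 13, 19, 28, 28, 29, 31, 37, 30]. The pivot is placed at index 4. All elements to the left of the pivot are <= 28, and all elements to the right are > 28.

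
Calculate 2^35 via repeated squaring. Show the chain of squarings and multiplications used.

Computing 2^35 by squaring (build up from 2^1; each line after the first costs one multiplication):

2^1 = 2
2^2 = (2^1)^2 = 2^2 = 4
2^4 = (2^2)^2 = 4^2 = 16
2^8 = (2^4)^2 = 16^2 = 256
2^16 = (2^8)^2 = 256^2 = 65536
2^17 = 2 * 2^16 = 2 * 65536 = 131072
2^34 = (2^17)^2 = 131072^2 = 17179869184
2^35 = 2 * 2^34 = 2 * 17179869184 = 34359738368

Result: 34359738368
Multiplications needed: 7 (7 lines after 2^1)

2^35 = 34359738368. Using exponentiation by squaring, this requires 7 multiplications. The key idea: if the exponent is even, square the half-power; if odd, multiply by the base once.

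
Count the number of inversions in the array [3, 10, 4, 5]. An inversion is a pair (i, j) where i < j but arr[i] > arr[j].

Finding inversions in [3, 10, 4, 5]:

(1, 2): arr[1]=10 > arr[2]=4
(1, 3): arr[1]=10 > arr[3]=5

Total inversions: 2

The array has 2 inversion(s): (1,2), (1,3). Each pair (i,j) satisfies i < j and arr[i] > arr[j].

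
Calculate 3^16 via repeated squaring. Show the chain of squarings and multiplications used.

Computing 3^16 by squaring (build up from 3^1; each line after the first costs one multiplication):

3^1 = 3
3^2 = (3^1)^2 = 3^2 = 9
3^4 = (3^2)^2 = 9^2 = 81
3^8 = (3^4)^2 = 81^2 = 6561
3^16 = (3^8)^2 = 6561^2 = 43046721

Result: 43046721
Multiplications needed: 4 (4 lines after 3^1)

3^16 = 43046721. Using exponentiation by squaring, this requires 4 multiplications. The key idea: if the exponent is even, square the half-power; if odd, multiply by the base once.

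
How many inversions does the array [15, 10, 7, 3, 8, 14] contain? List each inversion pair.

Finding inversions in [15, 10, 7, 3, 8, 14]:

(0, 1): arr[0]=15 > arr[1]=10
(0, 2): arr[0]=15 > arr[2]=7
(0, 3): arr[0]=15 > arr[3]=3
(0, 4): arr[0]=15 > arr[4]=8
(0, 5): arr[0]=15 > arr[5]=14
(1, 2): arr[1]=10 > arr[2]=7
(1, 3): arr[1]=10 > arr[3]=3
(1, 4): arr[1]=10 > arr[4]=8
(2, 3): arr[2]=7 > arr[3]=3

Total inversions: 9

The array has 9 inversion(s): (0,1), (0,2), (0,3), (0,4), (0,5), (1,2), (1,3), (1,4), (2,3). Each pair (i,j) satisfies i < j and arr[i] > arr[j].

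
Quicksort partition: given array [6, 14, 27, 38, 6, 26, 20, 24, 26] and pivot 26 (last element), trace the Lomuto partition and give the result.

Lomuto partition with pivot = 26:

Initial array: [6, 14, 27, 38, 6, 26, 20, 24, 26]

arr[0]=6 <= 26: swap with position 0, array becomes [6, 14, 27, 38, 6, 26, 20, 24, 26]
arr[1]=14 <= 26: swap with position 1, array becomes [6, 14, 27, 38, 6, 26, 20, 24, 26]
arr[2]=27 > 26: no swap
arr[3]=38 > 26: no swap
arr[4]=6 <= 26: swap with position 2, array becomes [6, 14, 6, 38, 27, 26, 20, 24, 26]
arr[5]=26 <= 26: swap with position 3, array becomes [6, 14, 6, 26, 27, 38, 20, 24, 26]
arr[6]=20 <= 26: swap with position 4, array becomes [6, 14, 6, 26, 20, 38, 27, 24, 26]
arr[7]=24 <= 26: swap with position 5, array becomes [6, 14, 6, 26, 20, 24, 27, 38, 26]

Place pivot at position 6: [6, 14, 6, 26, 20, 24, 26, 38, 27]
Pivot position: 6

After partitioning with pivot 26, the array becomes [6, 14, 6, 26, 20, 24, 26, 38, 27]. The pivot is placed at index 6. All elements to the left of the pivot are <= 26, and all elements to the right are > 26.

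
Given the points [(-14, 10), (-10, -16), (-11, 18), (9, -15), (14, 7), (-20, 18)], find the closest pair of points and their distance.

Computing all pairwise distances among 6 points:

d((-14, 10), (-10, -16)) = 26.3059
d((-14, 10), (-11, 18)) = 8.544 <-- minimum
d((-14, 10), (9, -15)) = 33.9706
d((-14, 10), (14, 7)) = 28.1603
d((-14, 10), (-20, 18)) = 10.0
d((-10, -16), (-11, 18)) = 34.0147
d((-10, -16), (9, -15)) = 19.0263
d((-10, -16), (14, 7)) = 33.2415
d((-10, -16), (-20, 18)) = 35.4401
d((-11, 18), (9, -15)) = 38.5876
d((-11, 18), (14, 7)) = 27.313
d((-11, 18), (-20, 18)) = 9.0
d((9, -15), (14, 7)) = 22.561
d((9, -15), (-20, 18)) = 43.9318
d((14, 7), (-20, 18)) = 35.7351

Closest pair: (-14, 10) and (-11, 18) with distance 8.544

The closest pair is (-14, 10) and (-11, 18) with Euclidean distance 8.544. For 6 points, brute-force pairwise comparison is shown above. For large n, the divide-and-conquer algorithm (sort by x, recurse on halves, check the dividing strip) achieves O(n log n).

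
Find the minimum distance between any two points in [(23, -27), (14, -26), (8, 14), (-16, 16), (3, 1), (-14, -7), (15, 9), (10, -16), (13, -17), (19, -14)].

Computing all pairwise distances among 10 points:

d((23, -27), (14, -26)) = 9.0554
d((23, -27), (8, 14)) = 43.6578
d((23, -27), (-16, 16)) = 58.0517
d((23, -27), (3, 1)) = 34.4093
d((23, -27), (-14, -7)) = 42.0595
d((23, -27), (15, 9)) = 36.8782
d((23, -27), (10, -16)) = 17.0294
d((23, -27), (13, -17)) = 14.1421
d((23, -27), (19, -14)) = 13.6015
d((14, -26), (8, 14)) = 40.4475
d((14, -26), (-16, 16)) = 51.614
d((14, -26), (3, 1)) = 29.1548
d((14, -26), (-14, -7)) = 33.8378
d((14, -26), (15, 9)) = 35.0143
d((14, -26), (10, -16)) = 10.7703
d((14, -26), (13, -17)) = 9.0554
d((14, -26), (19, -14)) = 13.0
d((8, 14), (-16, 16)) = 24.0832
d((8, 14), (3, 1)) = 13.9284
d((8, 14), (-14, -7)) = 30.4138
d((8, 14), (15, 9)) = 8.6023
d((8, 14), (10, -16)) = 30.0666
d((8, 14), (13, -17)) = 31.4006
d((8, 14), (19, -14)) = 30.0832
d((-16, 16), (3, 1)) = 24.2074
d((-16, 16), (-14, -7)) = 23.0868
d((-16, 16), (15, 9)) = 31.7805
d((-16, 16), (10, -16)) = 41.2311
d((-16, 16), (13, -17)) = 43.9318
d((-16, 16), (19, -14)) = 46.0977
d((3, 1), (-14, -7)) = 18.7883
d((3, 1), (15, 9)) = 14.4222
d((3, 1), (10, -16)) = 18.3848
d((3, 1), (13, -17)) = 20.5913
d((3, 1), (19, -14)) = 21.9317
d((-14, -7), (15, 9)) = 33.121
d((-14, -7), (10, -16)) = 25.632
d((-14, -7), (13, -17)) = 28.7924
d((-14, -7), (19, -14)) = 33.7343
d((15, 9), (10, -16)) = 25.4951
d((15, 9), (13, -17)) = 26.0768
d((15, 9), (19, -14)) = 23.3452
d((10, -16), (13, -17)) = 3.1623 <-- minimum
d((10, -16), (19, -14)) = 9.2195
d((13, -17), (19, -14)) = 6.7082

Closest pair: (10, -16) and (13, -17) with distance 3.1623

The closest pair is (10, -16) and (13, -17) with Euclidean distance 3.1623. For 10 points, brute-force pairwise comparison is shown above. For large n, the divide-and-conquer algorithm (sort by x, recurse on halves, check the dividing strip) achieves O(n log n).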